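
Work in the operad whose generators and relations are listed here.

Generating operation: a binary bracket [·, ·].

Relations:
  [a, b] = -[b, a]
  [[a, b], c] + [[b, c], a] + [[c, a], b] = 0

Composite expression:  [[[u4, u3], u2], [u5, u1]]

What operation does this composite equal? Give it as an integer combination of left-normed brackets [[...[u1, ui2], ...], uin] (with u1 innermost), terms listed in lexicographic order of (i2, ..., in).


[[[[u1, u5], u2], u3], u4] - [[[[u1, u5], u2], u4], u3] - [[[[u1, u5], u3], u4], u2] + [[[[u1, u5], u4], u3], u2]

Antisymmetry and Jacobi reduce to u1-anchored left-normed brackets.
Composite bracket: [[[u4, u3], u2], [u5, u1]]
Each bracket splits as ab - ba, giving 16 signed words (2^4 = 16).
The u1-initial words carry the normal form:
  the word u1u5u2u3u4 carries sign +1 and contributes +[[[[u1, u5], u2], u3], u4]
  the word u1u5u2u4u3 carries sign -1 and contributes -[[[[u1, u5], u2], u4], u3]
  the word u1u5u3u4u2 carries sign -1 and contributes -[[[[u1, u5], u3], u4], u2]
  the word u1u5u4u3u2 carries sign +1 and contributes +[[[[u1, u5], u4], u3], u2]


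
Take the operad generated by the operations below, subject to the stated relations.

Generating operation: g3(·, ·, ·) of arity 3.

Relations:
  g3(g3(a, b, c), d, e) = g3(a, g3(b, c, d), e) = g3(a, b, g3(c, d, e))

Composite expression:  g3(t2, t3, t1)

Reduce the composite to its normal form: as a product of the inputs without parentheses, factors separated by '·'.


Associativity of g3 dissolves the nesting; only the t-input order survives.
g3(t2, t3, t1) collapses to t2 · t3 · t1

t2 · t3 · t1


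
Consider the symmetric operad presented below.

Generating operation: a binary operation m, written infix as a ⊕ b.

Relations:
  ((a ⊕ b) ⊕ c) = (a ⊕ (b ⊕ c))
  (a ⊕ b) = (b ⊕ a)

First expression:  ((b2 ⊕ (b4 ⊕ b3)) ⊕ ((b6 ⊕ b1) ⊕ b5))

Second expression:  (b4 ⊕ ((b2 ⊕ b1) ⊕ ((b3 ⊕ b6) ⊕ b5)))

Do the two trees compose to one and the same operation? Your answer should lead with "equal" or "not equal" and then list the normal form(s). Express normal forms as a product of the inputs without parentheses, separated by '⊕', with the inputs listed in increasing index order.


equal; both compose to b1 ⊕ b2 ⊕ b3 ⊕ b4 ⊕ b5 ⊕ b6

In normal form, the first expression is b1 ⊕ b2 ⊕ b3 ⊕ b4 ⊕ b5 ⊕ b6
In normal form, the second expression is b1 ⊕ b2 ⊕ b3 ⊕ b4 ⊕ b5 ⊕ b6
Same normal form: equal.


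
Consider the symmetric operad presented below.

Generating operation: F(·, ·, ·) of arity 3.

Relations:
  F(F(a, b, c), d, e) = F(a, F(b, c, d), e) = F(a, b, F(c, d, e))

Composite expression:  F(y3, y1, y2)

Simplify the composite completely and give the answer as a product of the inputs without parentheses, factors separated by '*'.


Under associativity of F, the answer is the y's in reading order.
F(y3, y1, y2) reduces to y3 * y1 * y2

y3 * y1 * y2


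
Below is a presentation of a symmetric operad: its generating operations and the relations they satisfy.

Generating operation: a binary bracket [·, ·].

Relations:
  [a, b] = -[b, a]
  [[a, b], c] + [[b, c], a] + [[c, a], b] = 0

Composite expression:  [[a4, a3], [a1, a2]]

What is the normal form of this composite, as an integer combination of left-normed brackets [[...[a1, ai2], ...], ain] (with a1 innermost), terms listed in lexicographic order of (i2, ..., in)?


Expand each bracket as ab - ba; the a1-initial words give the coefficients.
Composite bracket: [[a4, a3], [a1, a2]]
The bracket unfolds into 8 signed words via [a, b] = ab - ba (2^3 = 8).
Words beginning with a1 determine it all:
  a1a2a3a4 appears with sign +1, giving the term +[[[a1, a2], a3], a4]
  a1a2a4a3 appears with sign -1, giving the term -[[[a1, a2], a4], a3]

[[[a1, a2], a3], a4] - [[[a1, a2], a4], a3]


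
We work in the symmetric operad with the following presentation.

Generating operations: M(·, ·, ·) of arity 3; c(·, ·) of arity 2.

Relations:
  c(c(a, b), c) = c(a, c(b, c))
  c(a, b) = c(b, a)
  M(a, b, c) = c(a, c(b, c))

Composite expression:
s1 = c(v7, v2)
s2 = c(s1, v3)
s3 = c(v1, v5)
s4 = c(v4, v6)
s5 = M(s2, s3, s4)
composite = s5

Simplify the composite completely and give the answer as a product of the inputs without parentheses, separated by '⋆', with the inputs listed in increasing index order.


v1 ⋆ v2 ⋆ v3 ⋆ v4 ⋆ v5 ⋆ v6 ⋆ v7

Both nesting and order wash out for M; what remains is which v's occur.
c(v7, v2) linearizes to v7 ⋆ v2
c(c(v7, v2), v3) linearizes to v7 ⋆ v2 ⋆ v3
c(v1, v5) linearizes to v1 ⋆ v5
c(v4, v6) linearizes to v4 ⋆ v6
M(c(c(v7, v2), v3), c(v1, v5), c(v4, v6)) linearizes to v7 ⋆ v2 ⋆ v3 ⋆ v1 ⋆ v5 ⋆ v4 ⋆ v6
reordering the factors by index: v1 ⋆ v2 ⋆ v3 ⋆ v4 ⋆ v5 ⋆ v6 ⋆ v7


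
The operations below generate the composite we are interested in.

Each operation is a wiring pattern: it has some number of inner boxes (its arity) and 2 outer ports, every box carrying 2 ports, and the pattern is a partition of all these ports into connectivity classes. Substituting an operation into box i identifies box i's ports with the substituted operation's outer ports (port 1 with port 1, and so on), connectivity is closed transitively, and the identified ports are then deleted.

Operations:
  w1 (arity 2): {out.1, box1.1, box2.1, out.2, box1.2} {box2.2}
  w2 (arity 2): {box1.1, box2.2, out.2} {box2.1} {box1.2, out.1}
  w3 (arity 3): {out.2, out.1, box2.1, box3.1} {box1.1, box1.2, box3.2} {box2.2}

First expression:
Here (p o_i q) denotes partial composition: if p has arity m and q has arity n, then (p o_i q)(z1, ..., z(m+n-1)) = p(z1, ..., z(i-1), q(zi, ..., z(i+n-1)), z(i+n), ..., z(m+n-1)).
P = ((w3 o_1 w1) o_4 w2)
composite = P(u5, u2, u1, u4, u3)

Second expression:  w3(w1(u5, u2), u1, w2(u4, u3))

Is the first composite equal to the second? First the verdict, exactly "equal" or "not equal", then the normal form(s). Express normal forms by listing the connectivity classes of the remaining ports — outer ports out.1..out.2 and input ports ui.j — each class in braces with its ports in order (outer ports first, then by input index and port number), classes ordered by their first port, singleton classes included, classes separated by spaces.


equal; the common form is {out.1, out.2, u1.1, u4.2} {u1.2} {u2.1, u3.2, u4.1, u5.1, u5.2} {u2.2} {u3.1}

The first expression reduces to {out.1, out.2, u1.1, u4.2} {u1.2} {u2.1, u3.2, u4.1, u5.1, u5.2} {u2.2} {u3.1}
The second expression reduces to {out.1, out.2, u1.1, u4.2} {u1.2} {u2.1, u3.2, u4.1, u5.1, u5.2} {u2.2} {u3.1}
One common form — equal.


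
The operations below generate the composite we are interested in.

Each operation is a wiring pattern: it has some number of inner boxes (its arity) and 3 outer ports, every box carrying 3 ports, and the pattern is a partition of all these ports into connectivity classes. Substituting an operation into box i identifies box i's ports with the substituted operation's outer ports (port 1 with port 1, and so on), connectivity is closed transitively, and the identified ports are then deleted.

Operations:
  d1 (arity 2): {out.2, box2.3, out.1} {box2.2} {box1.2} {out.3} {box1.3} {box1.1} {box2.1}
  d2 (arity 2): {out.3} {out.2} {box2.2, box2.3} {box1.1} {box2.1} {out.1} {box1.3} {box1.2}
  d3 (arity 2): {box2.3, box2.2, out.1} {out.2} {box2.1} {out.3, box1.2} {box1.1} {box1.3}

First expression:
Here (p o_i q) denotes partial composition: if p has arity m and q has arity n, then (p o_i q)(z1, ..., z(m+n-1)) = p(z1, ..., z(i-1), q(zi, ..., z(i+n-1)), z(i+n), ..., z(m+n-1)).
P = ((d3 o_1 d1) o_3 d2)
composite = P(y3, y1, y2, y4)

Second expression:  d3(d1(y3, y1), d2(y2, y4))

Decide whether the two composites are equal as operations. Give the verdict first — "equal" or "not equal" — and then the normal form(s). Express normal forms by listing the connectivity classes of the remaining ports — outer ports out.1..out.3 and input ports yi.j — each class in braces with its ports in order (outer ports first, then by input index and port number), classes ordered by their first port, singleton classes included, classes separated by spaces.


The first composite normalizes to {out.1} {out.2} {out.3, y1.3} {y1.1} {y1.2} {y2.1} {y2.2} {y2.3} {y3.1} {y3.2} {y3.3} {y4.1} {y4.2, y4.3}
The second composite normalizes to {out.1} {out.2} {out.3, y1.3} {y1.1} {y1.2} {y2.1} {y2.2} {y2.3} {y3.1} {y3.2} {y3.3} {y4.1} {y4.2, y4.3}
The forms coincide; equal.

equal; the common form is {out.1} {out.2} {out.3, y1.3} {y1.1} {y1.2} {y2.1} {y2.2} {y2.3} {y3.1} {y3.2} {y3.3} {y4.1} {y4.2, y4.3}


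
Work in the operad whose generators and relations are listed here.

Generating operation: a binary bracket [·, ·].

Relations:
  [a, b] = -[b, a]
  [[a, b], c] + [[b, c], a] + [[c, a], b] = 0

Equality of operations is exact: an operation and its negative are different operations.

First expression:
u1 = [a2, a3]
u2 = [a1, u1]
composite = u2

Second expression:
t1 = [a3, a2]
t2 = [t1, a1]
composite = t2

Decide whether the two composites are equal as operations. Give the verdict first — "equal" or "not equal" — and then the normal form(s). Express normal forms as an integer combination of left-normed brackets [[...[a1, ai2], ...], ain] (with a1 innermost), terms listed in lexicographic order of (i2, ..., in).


equal; both compose to [[a1, a2], a3] - [[a1, a3], a2]

Normal form of the first expression: [[a1, a2], a3] - [[a1, a3], a2]
Normal form of the second expression: [[a1, a2], a3] - [[a1, a3], a2]
The forms coincide; equal.


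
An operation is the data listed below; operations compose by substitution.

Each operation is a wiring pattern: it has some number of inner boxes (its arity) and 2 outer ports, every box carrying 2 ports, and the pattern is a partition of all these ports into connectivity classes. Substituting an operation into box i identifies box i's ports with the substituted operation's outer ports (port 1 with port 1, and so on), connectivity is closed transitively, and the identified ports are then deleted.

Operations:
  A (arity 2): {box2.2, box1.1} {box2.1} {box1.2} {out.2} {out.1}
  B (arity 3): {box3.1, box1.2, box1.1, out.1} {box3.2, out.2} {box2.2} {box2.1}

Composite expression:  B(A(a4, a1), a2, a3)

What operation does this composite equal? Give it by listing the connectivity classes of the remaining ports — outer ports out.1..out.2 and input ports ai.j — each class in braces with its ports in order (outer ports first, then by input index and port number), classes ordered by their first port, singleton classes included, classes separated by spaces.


Substituting into B glues patterns; closure does the rest.
A over (a4, a1) gives {out.1} {out.2} {a1.1} {a1.2, a4.1} {a4.2}, out.j being that stage's outer ports
B over (a4, a1, a2, a3) gives {out.1, a3.1} {out.2, a3.2} {a1.1} {a1.2, a4.1} {a2.1} {a2.2} {a4.2}, out.j being that stage's outer ports

{out.1, a3.1} {out.2, a3.2} {a1.1} {a1.2, a4.1} {a2.1} {a2.2} {a4.2}


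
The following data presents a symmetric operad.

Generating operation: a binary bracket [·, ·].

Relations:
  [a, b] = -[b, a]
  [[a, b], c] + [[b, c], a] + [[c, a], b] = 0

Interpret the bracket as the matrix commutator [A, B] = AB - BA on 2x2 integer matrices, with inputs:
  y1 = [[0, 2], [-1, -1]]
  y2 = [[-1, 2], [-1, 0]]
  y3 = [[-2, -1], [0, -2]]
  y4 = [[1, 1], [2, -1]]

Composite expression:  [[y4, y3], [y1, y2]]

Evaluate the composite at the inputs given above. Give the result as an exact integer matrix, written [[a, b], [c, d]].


[[-4, 16], [-8, 4]]

[y4, y3] = [[2, -2], [0, -2]]
[y1, y2] = [[0, 4], [2, 0]]
[[y4, y3], [y1, y2]] = [[-4, 16], [-8, 4]]


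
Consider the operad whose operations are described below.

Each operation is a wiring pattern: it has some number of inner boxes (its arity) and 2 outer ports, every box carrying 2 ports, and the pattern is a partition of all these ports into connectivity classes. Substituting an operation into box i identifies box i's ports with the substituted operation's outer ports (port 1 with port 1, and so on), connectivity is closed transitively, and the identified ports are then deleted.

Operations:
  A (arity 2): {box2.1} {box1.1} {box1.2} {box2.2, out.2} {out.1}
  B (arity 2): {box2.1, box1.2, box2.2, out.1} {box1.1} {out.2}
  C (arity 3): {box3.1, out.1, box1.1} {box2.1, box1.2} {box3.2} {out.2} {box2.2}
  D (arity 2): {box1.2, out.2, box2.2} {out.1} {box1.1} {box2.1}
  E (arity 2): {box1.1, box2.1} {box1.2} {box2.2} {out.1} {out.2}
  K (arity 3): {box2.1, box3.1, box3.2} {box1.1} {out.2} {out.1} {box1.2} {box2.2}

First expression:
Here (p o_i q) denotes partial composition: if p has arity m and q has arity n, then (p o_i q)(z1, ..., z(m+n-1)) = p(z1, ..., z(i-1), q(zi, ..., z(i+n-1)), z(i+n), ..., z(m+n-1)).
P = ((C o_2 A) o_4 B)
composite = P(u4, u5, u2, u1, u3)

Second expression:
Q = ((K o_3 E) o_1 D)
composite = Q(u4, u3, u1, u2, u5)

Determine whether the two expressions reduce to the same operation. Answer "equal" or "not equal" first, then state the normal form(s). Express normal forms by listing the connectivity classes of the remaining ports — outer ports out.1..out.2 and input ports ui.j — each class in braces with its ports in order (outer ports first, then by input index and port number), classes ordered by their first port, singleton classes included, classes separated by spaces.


not equal — first {out.1, u1.2, u3.1, u3.2, u4.1} {out.2} {u1.1} {u2.1} {u2.2} {u4.2} {u5.1} {u5.2}, second {out.1} {out.2} {u1.1} {u1.2} {u2.1, u5.1} {u2.2} {u3.1} {u3.2, u4.2} {u4.1} {u5.2}

The first expression reduces to {out.1, u1.2, u3.1, u3.2, u4.1} {out.2} {u1.1} {u2.1} {u2.2} {u4.2} {u5.1} {u5.2}
The second expression reduces to {out.1} {out.2} {u1.1} {u1.2} {u2.1, u5.1} {u2.2} {u3.1} {u3.2, u4.2} {u4.1} {u5.2}
The forms do not match — not equal.


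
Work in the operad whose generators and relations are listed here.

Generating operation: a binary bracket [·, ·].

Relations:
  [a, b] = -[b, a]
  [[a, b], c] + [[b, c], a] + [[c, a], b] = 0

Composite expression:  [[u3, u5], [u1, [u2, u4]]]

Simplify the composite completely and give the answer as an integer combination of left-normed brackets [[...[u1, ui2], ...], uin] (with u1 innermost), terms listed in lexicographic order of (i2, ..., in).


Left-normed coefficients sit on the u1-initial expansion words.
Composite bracket: [[u3, u5], [u1, [u2, u4]]]
Expanding via [a, b] = ab - ba: 16 signed words (2^4 = 16).
Collect the words opening with u1:
  the word u1u2u4u3u5 carries sign -1 and contributes -[[[[u1, u2], u4], u3], u5]
  the word u1u2u4u5u3 carries sign +1 and contributes +[[[[u1, u2], u4], u5], u3]
  the word u1u4u2u3u5 carries sign +1 and contributes +[[[[u1, u4], u2], u3], u5]
  the word u1u4u2u5u3 carries sign -1 and contributes -[[[[u1, u4], u2], u5], u3]

-[[[[u1, u2], u4], u3], u5] + [[[[u1, u2], u4], u5], u3] + [[[[u1, u4], u2], u3], u5] - [[[[u1, u4], u2], u5], u3]


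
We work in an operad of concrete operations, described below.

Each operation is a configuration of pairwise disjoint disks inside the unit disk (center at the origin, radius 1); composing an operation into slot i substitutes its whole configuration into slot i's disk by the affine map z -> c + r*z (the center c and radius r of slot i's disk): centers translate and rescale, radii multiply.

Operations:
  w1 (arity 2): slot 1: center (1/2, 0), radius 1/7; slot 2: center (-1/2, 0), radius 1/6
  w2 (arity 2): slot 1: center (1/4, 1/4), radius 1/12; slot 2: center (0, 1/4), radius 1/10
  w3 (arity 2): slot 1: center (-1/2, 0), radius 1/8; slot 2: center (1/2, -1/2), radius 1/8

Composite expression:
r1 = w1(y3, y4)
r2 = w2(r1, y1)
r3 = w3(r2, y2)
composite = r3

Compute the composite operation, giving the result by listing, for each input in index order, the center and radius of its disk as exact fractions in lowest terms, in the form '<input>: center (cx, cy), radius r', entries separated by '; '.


y1: center (-1/2, 1/32), radius 1/80; y2: center (1/2, -1/2), radius 1/8; y3: center (-89/192, 1/32), radius 1/672; y4: center (-91/192, 1/32), radius 1/576

Each y-disk chains the slot maps above it in w3; radii multiply.
for y3, the 3-step affine chain lands on center (-89/192, 1/32), radius 1/672
for y4, the 3-step affine chain lands on center (-91/192, 1/32), radius 1/576
for y1, the 2-step affine chain lands on center (-1/2, 1/32), radius 1/80
for y2, the 1-step affine chain lands on center (1/2, -1/2), radius 1/8


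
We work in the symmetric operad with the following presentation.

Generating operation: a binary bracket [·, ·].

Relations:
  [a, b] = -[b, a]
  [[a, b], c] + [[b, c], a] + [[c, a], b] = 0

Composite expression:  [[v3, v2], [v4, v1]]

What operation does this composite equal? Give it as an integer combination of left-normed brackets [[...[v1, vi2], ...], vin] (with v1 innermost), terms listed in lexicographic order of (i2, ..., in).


-[[[v1, v4], v2], v3] + [[[v1, v4], v3], v2]


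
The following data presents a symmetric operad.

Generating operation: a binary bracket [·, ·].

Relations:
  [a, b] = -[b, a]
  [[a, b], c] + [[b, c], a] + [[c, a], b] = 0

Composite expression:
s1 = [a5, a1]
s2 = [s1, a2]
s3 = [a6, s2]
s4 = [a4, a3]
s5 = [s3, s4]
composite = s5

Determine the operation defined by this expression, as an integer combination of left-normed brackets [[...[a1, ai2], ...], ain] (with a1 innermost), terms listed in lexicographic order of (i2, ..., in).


-[[[[[a1, a5], a2], a6], a3], a4] + [[[[[a1, a5], a2], a6], a4], a3]


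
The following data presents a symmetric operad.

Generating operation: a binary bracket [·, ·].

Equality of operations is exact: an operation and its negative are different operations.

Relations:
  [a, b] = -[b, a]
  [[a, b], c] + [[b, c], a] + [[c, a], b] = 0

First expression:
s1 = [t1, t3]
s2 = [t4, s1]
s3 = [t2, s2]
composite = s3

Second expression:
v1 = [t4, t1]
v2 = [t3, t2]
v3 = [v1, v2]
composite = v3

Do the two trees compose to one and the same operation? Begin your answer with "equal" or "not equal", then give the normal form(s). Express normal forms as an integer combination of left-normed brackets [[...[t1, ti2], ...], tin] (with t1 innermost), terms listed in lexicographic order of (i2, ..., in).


not equal: they reduce to [[[t1, t3], t4], t2] and [[[t1, t4], t2], t3] - [[[t1, t4], t3], t2]

Reducing the first expression gives [[[t1, t3], t4], t2]
Reducing the second expression gives [[[t1, t4], t2], t3] - [[[t1, t4], t3], t2]
The normal forms differ: not equal.


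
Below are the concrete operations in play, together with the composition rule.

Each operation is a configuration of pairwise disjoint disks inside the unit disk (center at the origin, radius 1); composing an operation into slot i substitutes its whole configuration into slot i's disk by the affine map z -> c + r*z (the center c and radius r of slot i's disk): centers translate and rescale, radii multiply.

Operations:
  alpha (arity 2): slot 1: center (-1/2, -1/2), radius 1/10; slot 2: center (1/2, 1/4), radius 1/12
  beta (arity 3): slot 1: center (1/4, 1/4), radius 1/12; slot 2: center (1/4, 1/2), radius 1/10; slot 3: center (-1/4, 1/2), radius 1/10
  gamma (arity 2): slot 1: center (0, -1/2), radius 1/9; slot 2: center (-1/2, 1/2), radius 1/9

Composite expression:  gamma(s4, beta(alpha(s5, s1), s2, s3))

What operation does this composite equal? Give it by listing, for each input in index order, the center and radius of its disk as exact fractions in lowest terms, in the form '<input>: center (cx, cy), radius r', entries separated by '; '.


s1: center (-101/216, 229/432), radius 1/1296; s2: center (-17/36, 5/9), radius 1/90; s3: center (-19/36, 5/9), radius 1/90; s4: center (0, -1/2), radius 1/9; s5: center (-103/216, 113/216), radius 1/1080

Affine substitution under gamma: radii multiply and s-centers shift.
s4: after 1 affine step, its disk has center (0, -1/2), radius 1/9
s5: after 3 affine steps, its disk has center (-103/216, 113/216), radius 1/1080
s1: after 3 affine steps, its disk has center (-101/216, 229/432), radius 1/1296
s2: after 2 affine steps, its disk has center (-17/36, 5/9), radius 1/90
s3: after 2 affine steps, its disk has center (-19/36, 5/9), radius 1/90


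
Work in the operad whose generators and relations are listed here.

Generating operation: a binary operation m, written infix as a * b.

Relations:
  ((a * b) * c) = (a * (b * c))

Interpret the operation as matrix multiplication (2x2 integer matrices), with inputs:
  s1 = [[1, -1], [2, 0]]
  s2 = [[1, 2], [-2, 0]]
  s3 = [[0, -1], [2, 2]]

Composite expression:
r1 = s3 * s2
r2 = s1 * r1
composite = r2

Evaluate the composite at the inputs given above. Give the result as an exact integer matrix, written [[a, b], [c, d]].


[[4, -4], [4, 0]]

(s3 * s2) = [[2, 0], [-2, 4]]
(s1 * (s3 * s2)) = [[4, -4], [4, 0]]


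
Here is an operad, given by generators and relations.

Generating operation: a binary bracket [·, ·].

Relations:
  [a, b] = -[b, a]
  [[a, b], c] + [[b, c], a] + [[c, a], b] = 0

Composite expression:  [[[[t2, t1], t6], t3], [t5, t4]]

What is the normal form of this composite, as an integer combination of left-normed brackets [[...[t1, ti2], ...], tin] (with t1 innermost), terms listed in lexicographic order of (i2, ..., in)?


[[[[[t1, t2], t6], t3], t4], t5] - [[[[[t1, t2], t6], t3], t5], t4]

Expand each bracket as ab - ba; the t1-initial words give the coefficients.
Composite bracket: [[[[t2, t1], t6], t3], [t5, t4]]
Full expansion: 32 signed words from ab - ba (2^5 = 32).
Keep just the words that open with t1:
  the word t1t2t6t3t4t5 carries sign +1 and contributes +[[[[[t1, t2], t6], t3], t4], t5]
  the word t1t2t6t3t5t4 carries sign -1 and contributes -[[[[[t1, t2], t6], t3], t5], t4]


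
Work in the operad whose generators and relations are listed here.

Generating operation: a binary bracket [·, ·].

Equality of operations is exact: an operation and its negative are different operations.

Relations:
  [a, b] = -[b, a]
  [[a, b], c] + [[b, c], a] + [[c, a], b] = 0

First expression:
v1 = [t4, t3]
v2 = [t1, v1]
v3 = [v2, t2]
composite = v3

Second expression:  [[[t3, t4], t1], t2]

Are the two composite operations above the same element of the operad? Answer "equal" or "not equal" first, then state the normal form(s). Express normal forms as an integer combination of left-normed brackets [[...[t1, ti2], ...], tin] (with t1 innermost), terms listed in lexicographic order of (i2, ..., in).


The first expression, normalized: -[[[t1, t3], t4], t2] + [[[t1, t4], t3], t2]
The second expression, normalized: -[[[t1, t3], t4], t2] + [[[t1, t4], t3], t2]
Same normal form: equal.

equal — both sides give -[[[t1, t3], t4], t2] + [[[t1, t4], t3], t2]


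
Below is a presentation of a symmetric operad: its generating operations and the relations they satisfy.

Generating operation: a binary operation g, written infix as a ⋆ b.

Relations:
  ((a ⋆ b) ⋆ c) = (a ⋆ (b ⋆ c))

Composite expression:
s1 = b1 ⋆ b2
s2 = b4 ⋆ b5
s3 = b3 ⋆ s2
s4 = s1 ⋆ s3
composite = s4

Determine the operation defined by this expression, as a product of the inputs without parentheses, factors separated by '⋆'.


b1 ⋆ b2 ⋆ b3 ⋆ b4 ⋆ b5

Key point: g is associative — brackets drop, the b-order remains.
(b1 ⋆ b2) spells out as b1 ⋆ b2
(b4 ⋆ b5) spells out as b4 ⋆ b5
(b3 ⋆ (b4 ⋆ b5)) spells out as b3 ⋆ b4 ⋆ b5
((b1 ⋆ b2) ⋆ (b3 ⋆ (b4 ⋆ b5))) spells out as b1 ⋆ b2 ⋆ b3 ⋆ b4 ⋆ b5


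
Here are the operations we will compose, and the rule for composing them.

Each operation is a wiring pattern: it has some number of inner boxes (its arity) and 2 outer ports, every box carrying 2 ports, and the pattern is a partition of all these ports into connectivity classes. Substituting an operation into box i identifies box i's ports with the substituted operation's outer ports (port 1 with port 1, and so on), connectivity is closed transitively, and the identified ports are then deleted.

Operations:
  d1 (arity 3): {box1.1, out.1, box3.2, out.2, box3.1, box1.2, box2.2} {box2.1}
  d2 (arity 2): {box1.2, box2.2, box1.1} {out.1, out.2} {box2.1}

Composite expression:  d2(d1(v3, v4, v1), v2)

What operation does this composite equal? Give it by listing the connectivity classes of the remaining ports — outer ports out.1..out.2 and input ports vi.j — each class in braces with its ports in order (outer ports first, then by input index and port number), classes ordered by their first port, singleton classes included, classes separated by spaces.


Connectivity passes through glued d2-boundaries; trace each wire chain.
stage d1: inputs (v3, v4, v1), connectivity {out.1, out.2, v1.1, v1.2, v3.1, v3.2, v4.2} {v4.1}, out.j its boundary
stage d2: inputs (v3, v4, v1, v2), connectivity {out.1, out.2} {v1.1, v1.2, v2.2, v3.1, v3.2, v4.2} {v2.1} {v4.1}, out.j its boundary

{out.1, out.2} {v1.1, v1.2, v2.2, v3.1, v3.2, v4.2} {v2.1} {v4.1}


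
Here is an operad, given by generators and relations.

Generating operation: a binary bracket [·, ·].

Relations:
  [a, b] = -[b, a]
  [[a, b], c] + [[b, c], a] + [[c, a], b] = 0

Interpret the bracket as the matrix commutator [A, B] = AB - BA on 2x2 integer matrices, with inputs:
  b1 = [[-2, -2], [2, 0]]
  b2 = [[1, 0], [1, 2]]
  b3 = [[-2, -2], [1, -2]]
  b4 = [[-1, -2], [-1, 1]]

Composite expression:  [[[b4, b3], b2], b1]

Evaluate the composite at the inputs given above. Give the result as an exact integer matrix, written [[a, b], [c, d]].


[[20, -8], [-28, -20]]

[b4, b3] = [[-4, 4], [2, 4]]
[[b4, b3], b2] = [[4, 4], [6, -4]]
[[[b4, b3], b2], b1] = [[20, -8], [-28, -20]]


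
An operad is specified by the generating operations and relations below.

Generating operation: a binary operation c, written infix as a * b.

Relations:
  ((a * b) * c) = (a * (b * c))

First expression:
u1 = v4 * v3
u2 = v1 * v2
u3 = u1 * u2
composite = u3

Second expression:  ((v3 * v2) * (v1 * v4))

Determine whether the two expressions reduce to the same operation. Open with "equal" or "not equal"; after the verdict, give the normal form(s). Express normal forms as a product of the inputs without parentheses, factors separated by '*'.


The first expression reduces to v4 * v3 * v1 * v2
The second expression reduces to v3 * v2 * v1 * v4
The normal forms differ: not equal.

not equal: they reduce to v4 * v3 * v1 * v2 and v3 * v2 * v1 * v4


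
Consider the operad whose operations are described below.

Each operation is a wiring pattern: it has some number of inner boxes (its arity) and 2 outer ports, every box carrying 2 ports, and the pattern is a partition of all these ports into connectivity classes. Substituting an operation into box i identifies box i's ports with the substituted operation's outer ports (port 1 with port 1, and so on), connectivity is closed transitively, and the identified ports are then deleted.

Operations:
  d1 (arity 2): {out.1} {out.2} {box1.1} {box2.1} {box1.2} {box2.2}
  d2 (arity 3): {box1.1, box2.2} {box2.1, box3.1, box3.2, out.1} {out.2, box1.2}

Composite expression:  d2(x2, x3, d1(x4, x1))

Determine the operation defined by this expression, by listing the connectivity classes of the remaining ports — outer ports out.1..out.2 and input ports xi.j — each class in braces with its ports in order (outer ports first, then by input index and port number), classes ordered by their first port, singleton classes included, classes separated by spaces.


{out.1, x3.1} {out.2, x2.2} {x1.1} {x1.2} {x2.1, x3.2} {x4.1} {x4.2}


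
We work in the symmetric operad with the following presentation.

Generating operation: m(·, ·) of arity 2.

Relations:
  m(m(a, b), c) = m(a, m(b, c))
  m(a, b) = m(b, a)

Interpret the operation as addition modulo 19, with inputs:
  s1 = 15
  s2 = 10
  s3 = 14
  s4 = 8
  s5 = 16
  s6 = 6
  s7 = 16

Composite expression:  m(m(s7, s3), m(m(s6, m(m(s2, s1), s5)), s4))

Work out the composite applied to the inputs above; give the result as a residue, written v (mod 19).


9 (mod 19)

m(s7, s3) = 11
m(s2, s1) = 6
m(m(s2, s1), s5) = 3
m(s6, m(m(s2, s1), s5)) = 9
m(m(s6, m(m(s2, s1), s5)), s4) = 17
m(m(s7, s3), m(m(s6, m(m(s2, s1), s5)), s4)) = 9


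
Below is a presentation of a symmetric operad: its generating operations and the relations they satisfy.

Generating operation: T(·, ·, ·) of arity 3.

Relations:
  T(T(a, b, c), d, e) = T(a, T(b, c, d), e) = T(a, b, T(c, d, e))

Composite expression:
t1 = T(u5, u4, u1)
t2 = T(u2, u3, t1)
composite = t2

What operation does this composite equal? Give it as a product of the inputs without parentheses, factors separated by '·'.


u2 · u3 · u5 · u4 · u1

Every regrouping of T is equal, so read the u-inputs in written order.
T(u5, u4, u1) linearizes to u5 · u4 · u1
T(u2, u3, T(u5, u4, u1)) linearizes to u2 · u3 · u5 · u4 · u1


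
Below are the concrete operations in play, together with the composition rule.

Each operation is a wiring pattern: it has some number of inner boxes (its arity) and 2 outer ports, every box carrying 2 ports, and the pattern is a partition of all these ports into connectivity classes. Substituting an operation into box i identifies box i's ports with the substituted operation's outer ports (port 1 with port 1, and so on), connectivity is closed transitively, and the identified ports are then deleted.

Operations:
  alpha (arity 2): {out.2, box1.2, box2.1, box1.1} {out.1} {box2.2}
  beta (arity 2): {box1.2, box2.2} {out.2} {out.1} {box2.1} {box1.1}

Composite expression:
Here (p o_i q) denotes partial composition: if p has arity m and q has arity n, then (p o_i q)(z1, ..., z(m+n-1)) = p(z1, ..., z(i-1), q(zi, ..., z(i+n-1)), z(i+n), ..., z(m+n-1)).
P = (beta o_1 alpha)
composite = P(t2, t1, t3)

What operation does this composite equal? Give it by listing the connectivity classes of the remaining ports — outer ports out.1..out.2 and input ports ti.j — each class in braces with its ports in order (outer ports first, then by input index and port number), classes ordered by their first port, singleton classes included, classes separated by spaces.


{out.1} {out.2} {t1.1, t2.1, t2.2, t3.2} {t1.2} {t3.1}

Connectivity passes through glued beta-boundaries; trace each wire chain.
the subtree at alpha composes to {out.1} {out.2, t1.1, t2.1, t2.2} {t1.2} on (t2, t1); out.j = own outer ports
the subtree at beta composes to {out.1} {out.2} {t1.1, t2.1, t2.2, t3.2} {t1.2} {t3.1} on (t2, t1, t3); out.j = own outer ports


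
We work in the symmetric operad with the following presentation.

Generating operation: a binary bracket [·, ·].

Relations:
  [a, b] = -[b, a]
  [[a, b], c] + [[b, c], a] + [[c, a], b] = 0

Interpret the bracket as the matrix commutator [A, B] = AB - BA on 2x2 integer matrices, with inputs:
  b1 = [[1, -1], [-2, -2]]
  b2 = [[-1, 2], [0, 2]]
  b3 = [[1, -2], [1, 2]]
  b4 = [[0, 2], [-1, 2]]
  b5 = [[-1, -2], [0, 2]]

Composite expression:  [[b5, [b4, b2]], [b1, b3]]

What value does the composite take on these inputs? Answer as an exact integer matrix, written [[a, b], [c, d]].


[[61, 104], [-102, -61]]

[b4, b2] = [[2, 2], [3, -2]]
[b5, [b4, b2]] = [[-6, 2], [9, 6]]
[b1, b3] = [[-5, -7], [-1, 5]]
[[b5, [b4, b2]], [b1, b3]] = [[61, 104], [-102, -61]]


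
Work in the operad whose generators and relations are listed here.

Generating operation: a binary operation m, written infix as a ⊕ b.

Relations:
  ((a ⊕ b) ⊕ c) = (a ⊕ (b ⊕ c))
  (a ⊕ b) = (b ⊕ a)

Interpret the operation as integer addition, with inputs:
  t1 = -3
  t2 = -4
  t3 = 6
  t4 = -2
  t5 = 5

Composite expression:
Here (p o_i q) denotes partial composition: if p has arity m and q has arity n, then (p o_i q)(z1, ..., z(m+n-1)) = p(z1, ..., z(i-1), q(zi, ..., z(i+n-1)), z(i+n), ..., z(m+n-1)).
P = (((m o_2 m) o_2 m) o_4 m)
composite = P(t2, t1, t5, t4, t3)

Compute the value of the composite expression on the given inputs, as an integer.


(t1 ⊕ t5) = 2
(t4 ⊕ t3) = 4
((t1 ⊕ t5) ⊕ (t4 ⊕ t3)) = 6
(t2 ⊕ ((t1 ⊕ t5) ⊕ (t4 ⊕ t3))) = 2

2


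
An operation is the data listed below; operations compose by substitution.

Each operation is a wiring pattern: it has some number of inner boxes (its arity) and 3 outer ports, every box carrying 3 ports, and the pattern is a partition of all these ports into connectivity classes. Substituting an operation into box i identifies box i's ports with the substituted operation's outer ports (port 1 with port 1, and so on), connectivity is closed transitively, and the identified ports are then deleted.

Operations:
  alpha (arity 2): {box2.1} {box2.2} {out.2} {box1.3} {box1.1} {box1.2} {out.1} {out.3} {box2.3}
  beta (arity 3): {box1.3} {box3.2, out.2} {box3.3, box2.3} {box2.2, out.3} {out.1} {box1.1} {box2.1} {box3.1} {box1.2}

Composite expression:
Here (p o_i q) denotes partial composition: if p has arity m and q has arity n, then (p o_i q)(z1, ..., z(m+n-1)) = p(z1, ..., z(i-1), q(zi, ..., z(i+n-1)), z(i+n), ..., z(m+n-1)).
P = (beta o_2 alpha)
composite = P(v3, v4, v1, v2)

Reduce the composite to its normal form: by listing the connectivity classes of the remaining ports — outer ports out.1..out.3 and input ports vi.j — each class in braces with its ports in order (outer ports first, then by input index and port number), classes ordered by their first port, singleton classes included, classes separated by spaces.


{out.1} {out.2, v2.2} {out.3} {v1.1} {v1.2} {v1.3} {v2.1} {v2.3} {v3.1} {v3.2} {v3.3} {v4.1} {v4.2} {v4.3}

After gluing at beta, chains via deleted ports link the v-ports.
through alpha, on inputs (v4, v1): {out.1} {out.2} {out.3} {v1.1} {v1.2} {v1.3} {v4.1} {v4.2} {v4.3} (out.j = stage outer ports)
through beta, on inputs (v3, v4, v1, v2): {out.1} {out.2, v2.2} {out.3} {v1.1} {v1.2} {v1.3} {v2.1} {v2.3} {v3.1} {v3.2} {v3.3} {v4.1} {v4.2} {v4.3} (out.j = stage outer ports)


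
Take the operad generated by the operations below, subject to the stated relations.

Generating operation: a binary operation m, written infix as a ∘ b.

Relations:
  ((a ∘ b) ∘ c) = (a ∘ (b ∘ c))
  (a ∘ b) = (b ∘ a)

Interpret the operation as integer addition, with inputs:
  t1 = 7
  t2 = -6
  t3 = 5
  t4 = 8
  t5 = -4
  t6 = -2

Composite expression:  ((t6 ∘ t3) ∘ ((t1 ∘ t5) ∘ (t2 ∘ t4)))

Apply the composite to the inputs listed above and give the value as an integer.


8

(t6 ∘ t3) = 3
(t1 ∘ t5) = 3
(t2 ∘ t4) = 2
((t1 ∘ t5) ∘ (t2 ∘ t4)) = 5
((t6 ∘ t3) ∘ ((t1 ∘ t5) ∘ (t2 ∘ t4))) = 8


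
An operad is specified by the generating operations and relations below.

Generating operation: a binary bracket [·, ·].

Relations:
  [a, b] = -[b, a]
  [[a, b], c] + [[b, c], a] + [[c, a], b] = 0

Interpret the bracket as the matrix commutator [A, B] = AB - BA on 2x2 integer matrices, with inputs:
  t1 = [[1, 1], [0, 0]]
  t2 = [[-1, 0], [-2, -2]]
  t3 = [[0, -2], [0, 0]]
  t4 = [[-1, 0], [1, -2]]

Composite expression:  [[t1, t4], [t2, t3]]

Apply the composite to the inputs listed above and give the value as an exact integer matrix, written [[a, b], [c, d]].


[t1, t4] = [[1, -1], [-1, -1]]
[t2, t3] = [[-4, -2], [0, 4]]
[[t1, t4], [t2, t3]] = [[-2, -12], [8, 2]]

[[-2, -12], [8, 2]]


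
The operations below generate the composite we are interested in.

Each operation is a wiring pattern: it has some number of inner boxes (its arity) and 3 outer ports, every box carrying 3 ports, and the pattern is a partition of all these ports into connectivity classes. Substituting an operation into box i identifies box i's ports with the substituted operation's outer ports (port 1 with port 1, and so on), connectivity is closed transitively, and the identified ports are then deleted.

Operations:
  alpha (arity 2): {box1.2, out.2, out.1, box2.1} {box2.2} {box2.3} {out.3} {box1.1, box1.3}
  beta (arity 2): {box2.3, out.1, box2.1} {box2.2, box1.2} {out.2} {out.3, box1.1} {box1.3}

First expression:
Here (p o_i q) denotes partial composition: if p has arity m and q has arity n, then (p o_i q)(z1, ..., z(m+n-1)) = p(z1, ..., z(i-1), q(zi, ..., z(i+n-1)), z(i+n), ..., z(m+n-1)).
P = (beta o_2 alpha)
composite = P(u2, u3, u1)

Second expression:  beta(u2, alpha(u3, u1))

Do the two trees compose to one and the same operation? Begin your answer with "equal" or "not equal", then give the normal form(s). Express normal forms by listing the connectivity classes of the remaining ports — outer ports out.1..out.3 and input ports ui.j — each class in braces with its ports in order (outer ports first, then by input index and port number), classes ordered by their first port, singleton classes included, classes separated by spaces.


equal; the common form is {out.1, u1.1, u2.2, u3.2} {out.2} {out.3, u2.1} {u1.2} {u1.3} {u2.3} {u3.1, u3.3}

The first composite normalizes to {out.1, u1.1, u2.2, u3.2} {out.2} {out.3, u2.1} {u1.2} {u1.3} {u2.3} {u3.1, u3.3}
The second composite normalizes to {out.1, u1.1, u2.2, u3.2} {out.2} {out.3, u2.1} {u1.2} {u1.3} {u2.3} {u3.1, u3.3}
The normal forms match — equal.


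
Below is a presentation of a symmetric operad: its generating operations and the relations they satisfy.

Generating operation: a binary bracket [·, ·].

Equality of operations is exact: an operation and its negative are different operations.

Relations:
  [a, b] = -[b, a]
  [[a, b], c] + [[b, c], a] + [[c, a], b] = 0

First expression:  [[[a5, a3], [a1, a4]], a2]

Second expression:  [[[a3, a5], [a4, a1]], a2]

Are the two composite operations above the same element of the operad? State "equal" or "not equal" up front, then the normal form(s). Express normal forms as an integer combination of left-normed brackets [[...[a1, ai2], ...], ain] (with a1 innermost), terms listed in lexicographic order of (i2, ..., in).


equal: each reduces to [[[[a1, a4], a3], a5], a2] - [[[[a1, a4], a5], a3], a2]

The first expression, normalized: [[[[a1, a4], a3], a5], a2] - [[[[a1, a4], a5], a3], a2]
The second expression, normalized: [[[[a1, a4], a3], a5], a2] - [[[[a1, a4], a5], a3], a2]
Same normal form: equal.


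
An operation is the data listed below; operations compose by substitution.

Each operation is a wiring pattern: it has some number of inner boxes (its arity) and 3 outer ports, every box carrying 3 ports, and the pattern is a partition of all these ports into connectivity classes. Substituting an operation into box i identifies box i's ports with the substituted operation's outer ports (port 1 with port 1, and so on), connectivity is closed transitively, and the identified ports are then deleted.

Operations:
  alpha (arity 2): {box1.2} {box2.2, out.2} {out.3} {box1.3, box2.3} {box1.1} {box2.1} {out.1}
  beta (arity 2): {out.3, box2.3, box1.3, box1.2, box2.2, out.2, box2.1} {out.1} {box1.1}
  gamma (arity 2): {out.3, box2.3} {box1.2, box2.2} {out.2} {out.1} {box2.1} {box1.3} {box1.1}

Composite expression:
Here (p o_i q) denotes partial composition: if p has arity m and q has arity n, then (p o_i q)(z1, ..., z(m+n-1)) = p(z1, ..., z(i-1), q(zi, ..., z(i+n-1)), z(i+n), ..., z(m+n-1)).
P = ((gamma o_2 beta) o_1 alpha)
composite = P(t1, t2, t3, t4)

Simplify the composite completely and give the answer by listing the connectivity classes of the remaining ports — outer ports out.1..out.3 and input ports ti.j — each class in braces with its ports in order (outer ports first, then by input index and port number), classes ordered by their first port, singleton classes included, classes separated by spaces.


{out.1} {out.2} {out.3, t2.2, t3.2, t3.3, t4.1, t4.2, t4.3} {t1.1} {t1.2} {t1.3, t2.3} {t2.1} {t3.1}

Connectivity passes through glued gamma-boundaries; trace each wire chain.
alpha over (t1, t2) gives {out.1} {out.2, t2.2} {out.3} {t1.1} {t1.2} {t1.3, t2.3} {t2.1}, out.j being that stage's outer ports
beta over (t3, t4) gives {out.1} {out.2, out.3, t3.2, t3.3, t4.1, t4.2, t4.3} {t3.1}, out.j being that stage's outer ports
gamma over (t1, t2, t3, t4) gives {out.1} {out.2} {out.3, t2.2, t3.2, t3.3, t4.1, t4.2, t4.3} {t1.1} {t1.2} {t1.3, t2.3} {t2.1} {t3.1}, out.j being that stage's outer ports


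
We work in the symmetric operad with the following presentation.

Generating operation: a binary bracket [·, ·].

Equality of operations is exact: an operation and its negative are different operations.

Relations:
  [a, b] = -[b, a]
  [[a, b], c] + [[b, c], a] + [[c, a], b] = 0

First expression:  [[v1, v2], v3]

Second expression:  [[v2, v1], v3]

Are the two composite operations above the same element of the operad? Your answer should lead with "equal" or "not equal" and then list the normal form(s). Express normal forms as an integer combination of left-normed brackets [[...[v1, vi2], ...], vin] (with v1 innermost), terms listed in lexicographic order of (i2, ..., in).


not equal; first: [[v1, v2], v3]; second: -[[v1, v2], v3]

The first composite normalizes to [[v1, v2], v3]
The second composite normalizes to -[[v1, v2], v3]
No match — not equal.
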